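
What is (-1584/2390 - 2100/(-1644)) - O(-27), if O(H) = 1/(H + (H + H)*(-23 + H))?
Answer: 268796218/437610195 ≈ 0.61424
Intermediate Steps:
O(H) = 1/(H + 2*H*(-23 + H)) (O(H) = 1/(H + (2*H)*(-23 + H)) = 1/(H + 2*H*(-23 + H)))
(-1584/2390 - 2100/(-1644)) - O(-27) = (-1584/2390 - 2100/(-1644)) - 1/((-27)*(-45 + 2*(-27))) = (-1584*1/2390 - 2100*(-1/1644)) - (-1)/(27*(-45 - 54)) = (-792/1195 + 175/137) - (-1)/(27*(-99)) = 100621/163715 - (-1)*(-1)/(27*99) = 100621/163715 - 1*1/2673 = 100621/163715 - 1/2673 = 268796218/437610195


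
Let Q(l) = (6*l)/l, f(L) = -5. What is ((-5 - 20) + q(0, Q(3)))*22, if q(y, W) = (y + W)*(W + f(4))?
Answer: -418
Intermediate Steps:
Q(l) = 6
q(y, W) = (-5 + W)*(W + y) (q(y, W) = (y + W)*(W - 5) = (W + y)*(-5 + W) = (-5 + W)*(W + y))
((-5 - 20) + q(0, Q(3)))*22 = ((-5 - 20) + (6**2 - 5*6 - 5*0 + 6*0))*22 = (-25 + (36 - 30 + 0 + 0))*22 = (-25 + 6)*22 = -19*22 = -418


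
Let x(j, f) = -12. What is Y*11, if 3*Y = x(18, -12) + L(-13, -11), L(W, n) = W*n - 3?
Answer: 1408/3 ≈ 469.33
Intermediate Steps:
L(W, n) = -3 + W*n
Y = 128/3 (Y = (-12 + (-3 - 13*(-11)))/3 = (-12 + (-3 + 143))/3 = (-12 + 140)/3 = (⅓)*128 = 128/3 ≈ 42.667)
Y*11 = (128/3)*11 = 1408/3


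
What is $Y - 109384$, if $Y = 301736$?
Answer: $192352$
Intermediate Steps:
$Y - 109384 = 301736 - 109384 = 192352$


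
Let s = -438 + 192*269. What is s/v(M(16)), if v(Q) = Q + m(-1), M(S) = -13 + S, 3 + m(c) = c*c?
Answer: 51210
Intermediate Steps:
m(c) = -3 + c² (m(c) = -3 + c*c = -3 + c²)
v(Q) = -2 + Q (v(Q) = Q + (-3 + (-1)²) = Q + (-3 + 1) = Q - 2 = -2 + Q)
s = 51210 (s = -438 + 51648 = 51210)
s/v(M(16)) = 51210/(-2 + (-13 + 16)) = 51210/(-2 + 3) = 51210/1 = 51210*1 = 51210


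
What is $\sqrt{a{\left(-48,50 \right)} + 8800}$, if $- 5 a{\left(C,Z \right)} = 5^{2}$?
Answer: $\sqrt{8795} \approx 93.782$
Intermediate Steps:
$a{\left(C,Z \right)} = -5$ ($a{\left(C,Z \right)} = - \frac{5^{2}}{5} = \left(- \frac{1}{5}\right) 25 = -5$)
$\sqrt{a{\left(-48,50 \right)} + 8800} = \sqrt{-5 + 8800} = \sqrt{8795}$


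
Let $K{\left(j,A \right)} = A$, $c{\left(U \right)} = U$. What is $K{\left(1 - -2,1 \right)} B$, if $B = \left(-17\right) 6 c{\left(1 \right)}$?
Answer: $-102$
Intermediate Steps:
$B = -102$ ($B = \left(-17\right) 6 \cdot 1 = \left(-102\right) 1 = -102$)
$K{\left(1 - -2,1 \right)} B = 1 \left(-102\right) = -102$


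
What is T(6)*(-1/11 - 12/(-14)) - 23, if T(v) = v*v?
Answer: 353/77 ≈ 4.5844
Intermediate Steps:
T(v) = v²
T(6)*(-1/11 - 12/(-14)) - 23 = 6²*(-1/11 - 12/(-14)) - 23 = 36*(-1*1/11 - 12*(-1/14)) - 23 = 36*(-1/11 + 6/7) - 23 = 36*(59/77) - 23 = 2124/77 - 23 = 353/77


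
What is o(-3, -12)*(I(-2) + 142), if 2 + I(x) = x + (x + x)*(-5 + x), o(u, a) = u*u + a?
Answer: -498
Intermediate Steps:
o(u, a) = a + u² (o(u, a) = u² + a = a + u²)
I(x) = -2 + x + 2*x*(-5 + x) (I(x) = -2 + (x + (x + x)*(-5 + x)) = -2 + (x + (2*x)*(-5 + x)) = -2 + (x + 2*x*(-5 + x)) = -2 + x + 2*x*(-5 + x))
o(-3, -12)*(I(-2) + 142) = (-12 + (-3)²)*((-2 - 9*(-2) + 2*(-2)²) + 142) = (-12 + 9)*((-2 + 18 + 2*4) + 142) = -3*((-2 + 18 + 8) + 142) = -3*(24 + 142) = -3*166 = -498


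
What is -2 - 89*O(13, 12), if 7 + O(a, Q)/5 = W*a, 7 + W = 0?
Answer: 43608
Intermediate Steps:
W = -7 (W = -7 + 0 = -7)
O(a, Q) = -35 - 35*a (O(a, Q) = -35 + 5*(-7*a) = -35 - 35*a)
-2 - 89*O(13, 12) = -2 - 89*(-35 - 35*13) = -2 - 89*(-35 - 455) = -2 - 89*(-490) = -2 + 43610 = 43608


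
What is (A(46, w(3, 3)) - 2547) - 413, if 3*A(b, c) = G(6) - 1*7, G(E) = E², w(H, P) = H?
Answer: -8851/3 ≈ -2950.3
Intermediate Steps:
A(b, c) = 29/3 (A(b, c) = (6² - 1*7)/3 = (36 - 7)/3 = (⅓)*29 = 29/3)
(A(46, w(3, 3)) - 2547) - 413 = (29/3 - 2547) - 413 = -7612/3 - 413 = -8851/3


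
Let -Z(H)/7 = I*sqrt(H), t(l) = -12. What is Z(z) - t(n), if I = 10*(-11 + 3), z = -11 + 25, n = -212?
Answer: 12 + 560*sqrt(14) ≈ 2107.3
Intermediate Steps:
z = 14
I = -80 (I = 10*(-8) = -80)
Z(H) = 560*sqrt(H) (Z(H) = -(-560)*sqrt(H) = 560*sqrt(H))
Z(z) - t(n) = 560*sqrt(14) - 1*(-12) = 560*sqrt(14) + 12 = 12 + 560*sqrt(14)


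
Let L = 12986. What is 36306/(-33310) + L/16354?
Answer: -40296166/136187935 ≈ -0.29589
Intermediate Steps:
36306/(-33310) + L/16354 = 36306/(-33310) + 12986/16354 = 36306*(-1/33310) + 12986*(1/16354) = -18153/16655 + 6493/8177 = -40296166/136187935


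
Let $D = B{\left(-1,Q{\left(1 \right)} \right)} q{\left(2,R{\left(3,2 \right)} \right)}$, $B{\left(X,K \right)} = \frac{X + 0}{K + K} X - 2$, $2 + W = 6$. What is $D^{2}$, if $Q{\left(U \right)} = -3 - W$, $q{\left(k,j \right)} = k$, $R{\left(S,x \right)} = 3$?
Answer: $\frac{841}{49} \approx 17.163$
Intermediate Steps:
$W = 4$ ($W = -2 + 6 = 4$)
$Q{\left(U \right)} = -7$ ($Q{\left(U \right)} = -3 - 4 = -7$)
$B{\left(X,K \right)} = -2 + \frac{X^{2}}{2 K}$ ($B{\left(X,K \right)} = \frac{X}{2 K} X - 2 = \frac{X^{2}}{2 K} - 2 = -2 + \frac{X^{2}}{2 K}$)
$D = - \frac{29}{7}$ ($D = \left(-2 + \frac{\left(-1\right)^{2}}{2 \left(-7\right)}\right) 2 = \left(-2 + \frac{1}{2} \left(- \frac{1}{7}\right) 1\right) 2 = \left(-2 - \frac{1}{14}\right) 2 = \left(- \frac{29}{14}\right) 2 = - \frac{29}{7} \approx -4.1429$)
$D^{2} = \left(- \frac{29}{7}\right)^{2} = \frac{841}{49}$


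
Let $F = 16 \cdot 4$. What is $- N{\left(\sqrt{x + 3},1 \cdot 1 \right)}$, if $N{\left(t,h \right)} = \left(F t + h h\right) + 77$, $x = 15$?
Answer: $-78 - 192 \sqrt{2} \approx -349.53$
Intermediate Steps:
$F = 64$
$N{\left(t,h \right)} = 77 + h^{2} + 64 t$ ($N{\left(t,h \right)} = \left(64 t + h h\right) + 77 = \left(64 t + h^{2}\right) + 77 = \left(h^{2} + 64 t\right) + 77 = 77 + h^{2} + 64 t$)
$- N{\left(\sqrt{x + 3},1 \cdot 1 \right)} = - (77 + \left(1 \cdot 1\right)^{2} + 64 \sqrt{15 + 3}) = - (77 + 1^{2} + 64 \sqrt{18}) = - (77 + 1 + 64 \cdot 3 \sqrt{2}) = - (77 + 1 + 192 \sqrt{2}) = - (78 + 192 \sqrt{2}) = -78 - 192 \sqrt{2}$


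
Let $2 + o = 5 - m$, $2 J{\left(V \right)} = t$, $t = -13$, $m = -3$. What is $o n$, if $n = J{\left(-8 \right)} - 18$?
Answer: $-147$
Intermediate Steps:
$J{\left(V \right)} = - \frac{13}{2}$ ($J{\left(V \right)} = \frac{1}{2} \left(-13\right) = - \frac{13}{2}$)
$o = 6$ ($o = -2 + \left(5 - -3\right) = -2 + \left(5 + 3\right) = -2 + 8 = 6$)
$n = - \frac{49}{2}$ ($n = - \frac{13}{2} - 18 = - \frac{49}{2} \approx -24.5$)
$o n = 6 \left(- \frac{49}{2}\right) = -147$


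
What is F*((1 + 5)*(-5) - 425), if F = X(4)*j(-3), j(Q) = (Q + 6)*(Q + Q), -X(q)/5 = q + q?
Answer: -327600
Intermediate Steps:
X(q) = -10*q (X(q) = -5*(q + q) = -10*q)
j(Q) = 2*Q*(6 + Q) (j(Q) = (6 + Q)*(2*Q) = 2*Q*(6 + Q))
F = 720 (F = (-10*4)*(2*(-3)*(6 - 3)) = -80*(-3)*3 = -40*(-18) = 720)
F*((1 + 5)*(-5) - 425) = 720*((1 + 5)*(-5) - 425) = 720*(6*(-5) - 425) = 720*(-30 - 425) = 720*(-455) = -327600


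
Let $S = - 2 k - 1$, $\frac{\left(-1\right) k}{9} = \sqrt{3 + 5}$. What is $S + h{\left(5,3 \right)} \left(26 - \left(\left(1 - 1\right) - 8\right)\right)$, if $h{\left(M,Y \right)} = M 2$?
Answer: $339 + 36 \sqrt{2} \approx 389.91$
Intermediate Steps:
$k = - 18 \sqrt{2}$ ($k = - 9 \sqrt{3 + 5} = - 9 \sqrt{8} = - 9 \cdot 2 \sqrt{2} = - 18 \sqrt{2} \approx -25.456$)
$h{\left(M,Y \right)} = 2 M$
$S = -1 + 36 \sqrt{2}$ ($S = - 2 \left(- 18 \sqrt{2}\right) - 1 = 36 \sqrt{2} - 1 = -1 + 36 \sqrt{2} \approx 49.912$)
$S + h{\left(5,3 \right)} \left(26 - \left(\left(1 - 1\right) - 8\right)\right) = \left(-1 + 36 \sqrt{2}\right) + 2 \cdot 5 \left(26 - \left(\left(1 - 1\right) - 8\right)\right) = \left(-1 + 36 \sqrt{2}\right) + 10 \left(26 - \left(0 - 8\right)\right) = \left(-1 + 36 \sqrt{2}\right) + 10 \left(26 - -8\right) = \left(-1 + 36 \sqrt{2}\right) + 10 \left(26 + 8\right) = \left(-1 + 36 \sqrt{2}\right) + 10 \cdot 34 = \left(-1 + 36 \sqrt{2}\right) + 340 = 339 + 36 \sqrt{2}$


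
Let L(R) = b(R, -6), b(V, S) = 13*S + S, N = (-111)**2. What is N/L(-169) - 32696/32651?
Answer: -135013145/914228 ≈ -147.68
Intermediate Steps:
N = 12321
b(V, S) = 14*S
L(R) = -84 (L(R) = 14*(-6) = -84)
N/L(-169) - 32696/32651 = 12321/(-84) - 32696/32651 = 12321*(-1/84) - 32696*1/32651 = -4107/28 - 32696/32651 = -135013145/914228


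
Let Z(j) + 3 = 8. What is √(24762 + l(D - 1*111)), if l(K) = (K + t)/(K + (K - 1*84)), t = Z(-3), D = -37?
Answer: √893921785/190 ≈ 157.36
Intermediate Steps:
Z(j) = 5 (Z(j) = -3 + 8 = 5)
t = 5
l(K) = (5 + K)/(-84 + 2*K) (l(K) = (K + 5)/(K + (K - 1*84)) = (5 + K)/(K + (K - 84)) = (5 + K)/(K + (-84 + K)) = (5 + K)/(-84 + 2*K))
√(24762 + l(D - 1*111)) = √(24762 + (5 + (-37 - 1*111))/(2*(-42 + (-37 - 1*111)))) = √(24762 + (5 + (-37 - 111))/(2*(-42 + (-37 - 111)))) = √(24762 + (5 - 148)/(2*(-42 - 148))) = √(24762 + (½)*(-143)/(-190)) = √(24762 + (½)*(-1/190)*(-143)) = √(24762 + 143/380) = √(9409703/380) = √893921785/190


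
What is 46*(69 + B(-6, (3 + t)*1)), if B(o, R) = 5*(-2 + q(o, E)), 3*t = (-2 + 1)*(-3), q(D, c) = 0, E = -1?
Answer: 2714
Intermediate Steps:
t = 1 (t = ((-2 + 1)*(-3))/3 = (-1*(-3))/3 = (⅓)*3 = 1)
B(o, R) = -10 (B(o, R) = 5*(-2 + 0) = 5*(-2) = -10)
46*(69 + B(-6, (3 + t)*1)) = 46*(69 - 10) = 46*59 = 2714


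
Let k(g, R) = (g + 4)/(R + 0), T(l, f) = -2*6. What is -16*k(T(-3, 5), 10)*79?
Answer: 5056/5 ≈ 1011.2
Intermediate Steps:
T(l, f) = -12
k(g, R) = (4 + g)/R
-16*k(T(-3, 5), 10)*79 = -16*(4 - 12)/10*79 = -8*(-8)/5*79 = -16*(-⅘)*79 = (64/5)*79 = 5056/5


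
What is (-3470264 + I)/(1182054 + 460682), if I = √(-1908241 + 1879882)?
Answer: -433783/205342 + 3*I*√3151/1642736 ≈ -2.1125 + 0.00010251*I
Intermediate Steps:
I = 3*I*√3151 (I = √(-28359) = 3*I*√3151 ≈ 168.4*I)
(-3470264 + I)/(1182054 + 460682) = (-3470264 + 3*I*√3151)/(1182054 + 460682) = (-3470264 + 3*I*√3151)/1642736 = (-3470264 + 3*I*√3151)*(1/1642736) = -433783/205342 + 3*I*√3151/1642736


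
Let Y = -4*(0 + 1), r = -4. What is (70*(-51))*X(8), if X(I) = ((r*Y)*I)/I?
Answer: -57120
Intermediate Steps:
Y = -4 (Y = -4*1 = -4)
X(I) = 16 (X(I) = ((-4*(-4))*I)/I = (16*I)/I = 16)
(70*(-51))*X(8) = (70*(-51))*16 = -3570*16 = -57120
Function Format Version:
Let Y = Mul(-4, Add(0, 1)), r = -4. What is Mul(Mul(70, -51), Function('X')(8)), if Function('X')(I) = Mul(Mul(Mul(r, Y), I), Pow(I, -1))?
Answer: -57120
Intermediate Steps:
Y = -4 (Y = Mul(-4, 1) = -4)
Function('X')(I) = 16 (Function('X')(I) = Mul(Mul(Mul(-4, -4), I), Pow(I, -1)) = Mul(Mul(16, I), Pow(I, -1)) = 16)
Mul(Mul(70, -51), Function('X')(8)) = Mul(Mul(70, -51), 16) = Mul(-3570, 16) = -57120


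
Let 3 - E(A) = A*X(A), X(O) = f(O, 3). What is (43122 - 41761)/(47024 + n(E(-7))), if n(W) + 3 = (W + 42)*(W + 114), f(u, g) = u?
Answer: 1361/46749 ≈ 0.029113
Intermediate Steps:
X(O) = O
E(A) = 3 - A**2 (E(A) = 3 - A*A = 3 - A**2)
n(W) = -3 + (42 + W)*(114 + W) (n(W) = -3 + (W + 42)*(W + 114) = -3 + (42 + W)*(114 + W))
(43122 - 41761)/(47024 + n(E(-7))) = (43122 - 41761)/(47024 + (4785 + (3 - 1*(-7)**2)**2 + 156*(3 - 1*(-7)**2))) = 1361/(47024 + (4785 + (3 - 1*49)**2 + 156*(3 - 1*49))) = 1361/(47024 + (4785 + (3 - 49)**2 + 156*(3 - 49))) = 1361/(47024 + (4785 + (-46)**2 + 156*(-46))) = 1361/(47024 + (4785 + 2116 - 7176)) = 1361/(47024 - 275) = 1361/46749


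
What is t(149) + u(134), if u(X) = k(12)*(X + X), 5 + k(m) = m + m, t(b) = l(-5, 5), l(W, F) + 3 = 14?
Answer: 5103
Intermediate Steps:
l(W, F) = 11 (l(W, F) = -3 + 14 = 11)
t(b) = 11
k(m) = -5 + 2*m (k(m) = -5 + (m + m) = -5 + 2*m)
u(X) = 38*X (u(X) = (-5 + 2*12)*(X + X) = (-5 + 24)*(2*X) = 19*(2*X) = 38*X)
t(149) + u(134) = 11 + 38*134 = 11 + 5092 = 5103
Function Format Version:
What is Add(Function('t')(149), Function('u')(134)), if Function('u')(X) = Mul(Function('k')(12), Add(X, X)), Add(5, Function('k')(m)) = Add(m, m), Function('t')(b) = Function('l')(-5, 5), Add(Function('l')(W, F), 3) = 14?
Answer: 5103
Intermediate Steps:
Function('l')(W, F) = 11 (Function('l')(W, F) = Add(-3, 14) = 11)
Function('t')(b) = 11
Function('k')(m) = Add(-5, Mul(2, m)) (Function('k')(m) = Add(-5, Add(m, m)) = Add(-5, Mul(2, m)))
Function('u')(X) = Mul(38, X) (Function('u')(X) = Mul(Add(-5, Mul(2, 12)), Add(X, X)) = Mul(Add(-5, 24), Mul(2, X)) = Mul(19, Mul(2, X)) = Mul(38, X))
Add(Function('t')(149), Function('u')(134)) = Add(11, Mul(38, 134)) = Add(11, 5092) = 5103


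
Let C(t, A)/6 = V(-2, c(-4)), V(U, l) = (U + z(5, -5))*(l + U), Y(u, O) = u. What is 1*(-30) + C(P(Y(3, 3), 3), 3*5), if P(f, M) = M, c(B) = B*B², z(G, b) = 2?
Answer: -30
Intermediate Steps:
c(B) = B³
V(U, l) = (2 + U)*(U + l) (V(U, l) = (U + 2)*(l + U) = (2 + U)*(U + l))
C(t, A) = 0 (C(t, A) = 6*((-2)² + 2*(-2) + 2*(-4)³ - 2*(-4)³) = 6*(4 - 4 + 2*(-64) - 2*(-64)) = 6*(4 - 4 - 128 + 128) = 6*0 = 0)
1*(-30) + C(P(Y(3, 3), 3), 3*5) = 1*(-30) + 0 = -30 + 0 = -30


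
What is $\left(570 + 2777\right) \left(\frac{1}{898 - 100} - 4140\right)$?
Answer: $- \frac{11057547493}{798} \approx -1.3857 \cdot 10^{7}$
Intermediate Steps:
$\left(570 + 2777\right) \left(\frac{1}{898 - 100} - 4140\right) = 3347 \left(\frac{1}{798} - 4140\right) = 3347 \left(- \frac{3303719}{798}\right) = - \frac{11057547493}{798}$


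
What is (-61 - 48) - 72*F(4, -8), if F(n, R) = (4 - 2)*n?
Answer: -685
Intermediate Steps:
F(n, R) = 2*n
(-61 - 48) - 72*F(4, -8) = (-61 - 48) - 144*4 = -109 - 72*8 = -109 - 576 = -685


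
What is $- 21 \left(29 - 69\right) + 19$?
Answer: $859$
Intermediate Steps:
$- 21 \left(29 - 69\right) + 19 = \left(-21\right) \left(-40\right) + 19 = 840 + 19 = 859$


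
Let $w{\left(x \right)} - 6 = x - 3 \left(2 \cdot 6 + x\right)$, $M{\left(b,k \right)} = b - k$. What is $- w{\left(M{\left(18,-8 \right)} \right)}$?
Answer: $82$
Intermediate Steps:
$w{\left(x \right)} = -30 - 2 x$ ($w{\left(x \right)} = 6 + \left(x - 3 \left(2 \cdot 6 + x\right)\right) = 6 + \left(x - 3 \left(12 + x\right)\right) = 6 - \left(36 + 2 x\right) = -30 - 2 x$)
$- w{\left(M{\left(18,-8 \right)} \right)} = - (-30 - 2 \left(18 - -8\right)) = - (-30 - 2 \left(18 + 8\right)) = - (-30 - 52) = \left(-1\right) \left(-82\right) = 82$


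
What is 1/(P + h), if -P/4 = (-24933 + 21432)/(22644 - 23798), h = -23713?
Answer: -577/13689403 ≈ -4.2149e-5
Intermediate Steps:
P = -7002/577 (P = -4*(-24933 + 21432)/(22644 - 23798) = -(-14004)/(-1154) = -(-14004)*(-1)/1154 = -4*3501/1154 = -7002/577 ≈ -12.135)
1/(P + h) = 1/(-7002/577 - 23713) = 1/(-13689403/577) = -577/13689403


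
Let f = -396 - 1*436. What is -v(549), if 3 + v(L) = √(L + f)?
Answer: 3 - I*√283 ≈ 3.0 - 16.823*I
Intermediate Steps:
f = -832 (f = -396 - 436 = -832)
v(L) = -3 + √(-832 + L) (v(L) = -3 + √(L - 832) = -3 + √(-832 + L))
-v(549) = -(-3 + √(-832 + 549)) = -(-3 + √(-283)) = -(-3 + I*√283) = 3 - I*√283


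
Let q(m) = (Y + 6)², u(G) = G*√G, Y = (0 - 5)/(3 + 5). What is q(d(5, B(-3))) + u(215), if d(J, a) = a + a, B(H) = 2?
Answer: 1849/64 + 215*√215 ≈ 3181.4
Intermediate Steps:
Y = -5/8 ≈ -0.62500
d(J, a) = 2*a
u(G) = G^(3/2)
q(m) = 1849/64 (q(m) = (-5/8 + 6)² = (43/8)² = 1849/64)
q(d(5, B(-3))) + u(215) = 1849/64 + 215^(3/2) = 1849/64 + 215*√215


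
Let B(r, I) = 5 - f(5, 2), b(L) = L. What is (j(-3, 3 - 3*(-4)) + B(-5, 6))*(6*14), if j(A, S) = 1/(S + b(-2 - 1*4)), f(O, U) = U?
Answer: 784/3 ≈ 261.33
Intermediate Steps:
j(A, S) = 1/(-6 + S) (j(A, S) = 1/(S + (-2 - 1*4)) = 1/(S + (-2 - 4)) = 1/(S - 6) = 1/(-6 + S))
B(r, I) = 3 (B(r, I) = 5 - 1*2 = 5 - 2 = 3)
(j(-3, 3 - 3*(-4)) + B(-5, 6))*(6*14) = (1/(-6 + (3 - 3*(-4))) + 3)*(6*14) = (1/(-6 + (3 + 12)) + 3)*84 = (1/(-6 + 15) + 3)*84 = (1/9 + 3)*84 = (⅑ + 3)*84 = (28/9)*84 = 784/3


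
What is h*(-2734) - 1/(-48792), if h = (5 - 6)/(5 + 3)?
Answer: 16674667/48792 ≈ 341.75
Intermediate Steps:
h = -⅛ (h = -1/8 = -1*⅛ = -⅛ ≈ -0.12500)
h*(-2734) - 1/(-48792) = -⅛*(-2734) - 1/(-48792) = 1367/4 - 1*(-1/48792) = 1367/4 + 1/48792 = 16674667/48792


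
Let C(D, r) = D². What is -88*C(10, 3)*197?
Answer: -1733600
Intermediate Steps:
-88*C(10, 3)*197 = -88*10²*197 = -88*100*197 = -8800*197 = -1733600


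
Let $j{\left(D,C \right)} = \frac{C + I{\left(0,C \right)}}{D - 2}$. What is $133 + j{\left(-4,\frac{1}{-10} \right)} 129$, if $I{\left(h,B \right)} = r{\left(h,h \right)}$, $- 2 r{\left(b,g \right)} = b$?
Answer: $\frac{2703}{20} \approx 135.15$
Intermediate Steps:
$r{\left(b,g \right)} = - \frac{b}{2}$
$I{\left(h,B \right)} = - \frac{h}{2}$
$j{\left(D,C \right)} = \frac{C}{-2 + D}$ ($j{\left(D,C \right)} = \frac{C - 0}{D - 2} = \frac{C + 0}{-2 + D} = \frac{C}{-2 + D}$)
$133 + j{\left(-4,\frac{1}{-10} \right)} 129 = 133 + \frac{1}{\left(-10\right) \left(-2 - 4\right)} 129 = 133 + - \frac{1}{10 \left(-6\right)} 129 = 133 + \left(- \frac{1}{10}\right) \left(- \frac{1}{6}\right) 129 = 133 + \frac{1}{60} \cdot 129 = 133 + \frac{43}{20} = \frac{2703}{20}$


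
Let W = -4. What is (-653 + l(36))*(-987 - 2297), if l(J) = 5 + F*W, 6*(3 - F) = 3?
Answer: 2160872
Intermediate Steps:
F = 5/2 (F = 3 - ⅙*3 = 3 - ½ = 5/2 ≈ 2.5000)
l(J) = -5 (l(J) = 5 + (5/2)*(-4) = 5 - 10 = -5)
(-653 + l(36))*(-987 - 2297) = (-653 - 5)*(-987 - 2297) = -658*(-3284) = 2160872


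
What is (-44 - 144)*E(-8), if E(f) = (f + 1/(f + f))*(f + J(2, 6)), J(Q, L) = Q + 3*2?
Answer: 0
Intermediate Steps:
J(Q, L) = 6 + Q (J(Q, L) = Q + 6 = 6 + Q)
E(f) = (8 + f)*(f + 1/(2*f)) (E(f) = (f + 1/(f + f))*(f + (6 + 2)) = (f + 1/(2*f))*(f + 8) = (f + 1/(2*f))*(8 + f) = (8 + f)*(f + 1/(2*f)))
(-44 - 144)*E(-8) = (-44 - 144)*(½ + (-8)² + 4/(-8) + 8*(-8)) = -188*(½ + 64 + 4*(-⅛) - 64) = -188*(½ + 64 - ½ - 64) = -188*0 = 0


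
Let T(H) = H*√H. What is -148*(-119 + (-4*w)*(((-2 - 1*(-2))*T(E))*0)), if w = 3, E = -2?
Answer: 17612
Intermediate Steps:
T(H) = H^(3/2)
-148*(-119 + (-4*w)*(((-2 - 1*(-2))*T(E))*0)) = -148*(-119 + (-4*3)*(((-2 - 1*(-2))*(-2)^(3/2))*0)) = -148*(-119 - 12*(-2 + 2)*(-2*I*√2)*0) = -148*(-119 - 12*0*(-2*I*√2)*0) = -148*(-119 - 0*0) = -148*(-119 - 12*0) = -148*(-119 + 0) = -148*(-119) = 17612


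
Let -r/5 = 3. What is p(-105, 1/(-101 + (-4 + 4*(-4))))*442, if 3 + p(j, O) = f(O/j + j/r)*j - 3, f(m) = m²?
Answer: -3500125479292/1537305 ≈ -2.2768e+6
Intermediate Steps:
r = -15 (r = -5*3 = -15)
p(j, O) = -6 + j*(-j/15 + O/j)² (p(j, O) = -3 + ((O/j + j/(-15))²*j - 3) = -3 + ((O/j + j*(-1/15))²*j - 3) = -3 + ((O/j - j/15)²*j - 3) = -3 + ((-j/15 + O/j)²*j - 3) = -3 + (j*(-j/15 + O/j)² - 3) = -3 + (-3 + j*(-j/15 + O/j)²) = -6 + j*(-j/15 + O/j)²)
p(-105, 1/(-101 + (-4 + 4*(-4))))*442 = (-6 + (1/225)*(-1*(-105)² + 15/(-101 + (-4 + 4*(-4))))²/(-105))*442 = (-6 + (1/225)*(-1/105)*(-1*11025 + 15/(-101 + (-4 - 16)))²)*442 = (-6 + (1/225)*(-1/105)*(-11025 + 15/(-101 - 20))²)*442 = (-6 + (1/225)*(-1/105)*(-11025 + 15/(-121))²)*442 = (-6 + (1/225)*(-1/105)*(-11025 + 15*(-1/121))²)*442 = (-6 + (1/225)*(-1/105)*(-11025 - 15/121)²)*442 = (-6 + (1/225)*(-1/105)*(-1334040/121)²)*442 = (-6 + (1/225)*(-1/105)*(1779662721600/14641))*442 = (-6 - 7909612096/1537305)*442 = -7918835926/1537305*442 = -3500125479292/1537305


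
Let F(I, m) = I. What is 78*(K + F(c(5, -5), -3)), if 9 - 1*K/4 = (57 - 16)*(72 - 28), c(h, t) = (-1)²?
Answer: -559962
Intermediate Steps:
c(h, t) = 1
K = -7180 (K = 36 - 4*(57 - 16)*(72 - 28) = 36 - 164*44 = 36 - 4*1804 = 36 - 7216 = -7180)
78*(K + F(c(5, -5), -3)) = 78*(-7180 + 1) = 78*(-7179) = -559962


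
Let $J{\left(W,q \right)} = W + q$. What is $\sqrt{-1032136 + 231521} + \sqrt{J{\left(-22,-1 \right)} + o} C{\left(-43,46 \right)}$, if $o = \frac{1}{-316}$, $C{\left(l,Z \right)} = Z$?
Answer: $i \left(\sqrt{800615} + \frac{23 \sqrt{574251}}{79}\right) \approx 1115.4 i$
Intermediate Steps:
$o = - \frac{1}{316} \approx -0.0031646$
$\sqrt{-1032136 + 231521} + \sqrt{J{\left(-22,-1 \right)} + o} C{\left(-43,46 \right)} = \sqrt{-1032136 + 231521} + \sqrt{\left(-22 - 1\right) - \frac{1}{316}} \cdot 46 = \sqrt{-800615} + \sqrt{-23 - \frac{1}{316}} \cdot 46 = i \sqrt{800615} + \sqrt{- \frac{7269}{316}} \cdot 46 = i \sqrt{800615} + \frac{i \sqrt{574251}}{158} \cdot 46 = i \sqrt{800615} + \frac{23 i \sqrt{574251}}{79}$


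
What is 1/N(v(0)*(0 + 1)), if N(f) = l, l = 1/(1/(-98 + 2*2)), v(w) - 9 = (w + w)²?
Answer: -1/94 ≈ -0.010638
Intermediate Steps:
v(w) = 9 + 4*w² (v(w) = 9 + (w + w)² = 9 + (2*w)² = 9 + 4*w²)
l = -94 (l = 1/(1/(-98 + 4)) = 1/(1/(-94)) = 1/(-1/94) = -94)
N(f) = -94
1/N(v(0)*(0 + 1)) = 1/(-94) = -1/94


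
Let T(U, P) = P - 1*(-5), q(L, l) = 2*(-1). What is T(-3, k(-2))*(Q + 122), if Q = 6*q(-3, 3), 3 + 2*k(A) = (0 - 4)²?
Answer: 1265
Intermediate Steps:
q(L, l) = -2
k(A) = 13/2 (k(A) = -3/2 + (0 - 4)²/2 = -3/2 + (½)*(-4)² = -3/2 + (½)*16 = -3/2 + 8 = 13/2)
T(U, P) = 5 + P (T(U, P) = P + 5 = 5 + P)
Q = -12 (Q = 6*(-2) = -12)
T(-3, k(-2))*(Q + 122) = (5 + 13/2)*(-12 + 122) = (23/2)*110 = 1265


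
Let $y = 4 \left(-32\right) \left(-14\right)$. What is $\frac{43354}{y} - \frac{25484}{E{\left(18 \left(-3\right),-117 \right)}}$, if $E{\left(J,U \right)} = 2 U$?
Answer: $\frac{13953041}{104832} \approx 133.1$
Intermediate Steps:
$y = 1792$ ($y = \left(-128\right) \left(-14\right) = 1792$)
$\frac{43354}{y} - \frac{25484}{E{\left(18 \left(-3\right),-117 \right)}} = \frac{43354}{1792} - \frac{25484}{2 \left(-117\right)} = 43354 \cdot \frac{1}{1792} - \frac{25484}{-234} = \frac{21677}{896} - - \frac{12742}{117} = \frac{21677}{896} + \frac{12742}{117} = \frac{13953041}{104832}$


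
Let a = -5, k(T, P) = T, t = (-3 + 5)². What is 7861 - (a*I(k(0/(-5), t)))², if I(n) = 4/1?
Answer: 7461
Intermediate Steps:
t = 4 (t = 2² = 4)
I(n) = 4 (I(n) = 4*1 = 4)
7861 - (a*I(k(0/(-5), t)))² = 7861 - (-5*4)² = 7861 - 1*(-20)² = 7861 - 1*400 = 7861 - 400 = 7461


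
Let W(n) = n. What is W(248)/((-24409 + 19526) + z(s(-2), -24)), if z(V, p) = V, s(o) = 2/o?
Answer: -62/1221 ≈ -0.050778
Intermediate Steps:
W(248)/((-24409 + 19526) + z(s(-2), -24)) = 248/((-24409 + 19526) + 2/(-2)) = 248/(-4883 + 2*(-½)) = 248/(-4883 - 1) = 248/(-4884) = 248*(-1/4884) = -62/1221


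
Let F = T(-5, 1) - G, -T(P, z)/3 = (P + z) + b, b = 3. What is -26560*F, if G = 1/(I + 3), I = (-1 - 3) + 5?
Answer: -73040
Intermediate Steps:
I = 1 (I = -4 + 5 = 1)
T(P, z) = -9 - 3*P - 3*z (T(P, z) = -3*((P + z) + 3) = -3*(3 + P + z) = -9 - 3*P - 3*z)
G = 1/4 (G = 1/(1 + 3) = 1/4 ≈ 0.25000)
F = 11/4 (F = (-9 - 3*(-5) - 3*1) - 1*1/4 = (-9 + 15 - 3) - 1/4 = 3 - 1/4 = 11/4 ≈ 2.7500)
-26560*F = -26560*11/4 = -73040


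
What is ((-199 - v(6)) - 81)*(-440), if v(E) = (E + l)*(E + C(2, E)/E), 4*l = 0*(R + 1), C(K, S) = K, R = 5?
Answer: 139920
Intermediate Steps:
l = 0 (l = (0*(5 + 1))/4 = (0*6)/4 = (1/4)*0 = 0)
v(E) = E*(E + 2/E) (v(E) = (E + 0)*(E + 2/E) = E*(E + 2/E))
((-199 - v(6)) - 81)*(-440) = ((-199 - (2 + 6**2)) - 81)*(-440) = ((-199 - (2 + 36)) - 81)*(-440) = ((-199 - 1*38) - 81)*(-440) = ((-199 - 38) - 81)*(-440) = (-237 - 81)*(-440) = -318*(-440) = 139920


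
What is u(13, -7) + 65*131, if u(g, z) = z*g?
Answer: 8424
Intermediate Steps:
u(g, z) = g*z
u(13, -7) + 65*131 = 13*(-7) + 65*131 = -91 + 8515 = 8424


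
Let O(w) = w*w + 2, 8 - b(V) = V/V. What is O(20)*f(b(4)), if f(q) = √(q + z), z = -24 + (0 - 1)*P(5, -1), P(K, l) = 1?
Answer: 1206*I*√2 ≈ 1705.5*I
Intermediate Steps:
b(V) = 7 (b(V) = 8 - V/V = 8 - 1*1 = 8 - 1 = 7)
z = -25 (z = -24 + (0 - 1)*1 = -24 - 1*1 = -24 - 1 = -25)
O(w) = 2 + w² (O(w) = w² + 2 = 2 + w²)
f(q) = √(-25 + q) (f(q) = √(q - 25) = √(-25 + q))
O(20)*f(b(4)) = (2 + 20²)*√(-25 + 7) = (2 + 400)*√(-18) = 402*(3*I*√2) = 1206*I*√2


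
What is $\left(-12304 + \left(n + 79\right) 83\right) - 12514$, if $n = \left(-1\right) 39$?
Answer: $-21498$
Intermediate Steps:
$n = -39$
$\left(-12304 + \left(n + 79\right) 83\right) - 12514 = \left(-12304 + \left(-39 + 79\right) 83\right) - 12514 = \left(-12304 + 40 \cdot 83\right) - 12514 = \left(-12304 + 3320\right) - 12514 = -8984 - 12514 = -21498$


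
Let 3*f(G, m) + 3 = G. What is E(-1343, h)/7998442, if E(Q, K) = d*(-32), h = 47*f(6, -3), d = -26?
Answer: 416/3999221 ≈ 0.00010402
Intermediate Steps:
f(G, m) = -1 + G/3
h = 47 (h = 47*(-1 + (⅓)*6) = 47*(-1 + 2) = 47*1 = 47)
E(Q, K) = 832 (E(Q, K) = -26*(-32) = 832)
E(-1343, h)/7998442 = 832/7998442 = 832*(1/7998442) = 416/3999221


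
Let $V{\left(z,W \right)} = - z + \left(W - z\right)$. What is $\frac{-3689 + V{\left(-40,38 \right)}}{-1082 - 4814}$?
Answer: $\frac{3571}{5896} \approx 0.60567$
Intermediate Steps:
$V{\left(z,W \right)} = W - 2 z$
$\frac{-3689 + V{\left(-40,38 \right)}}{-1082 - 4814} = \frac{-3689 + \left(38 - -80\right)}{-1082 - 4814} = \frac{-3689 + \left(38 + 80\right)}{-5896} = \left(-3689 + 118\right) \left(- \frac{1}{5896}\right) = \left(-3571\right) \left(- \frac{1}{5896}\right) = \frac{3571}{5896}$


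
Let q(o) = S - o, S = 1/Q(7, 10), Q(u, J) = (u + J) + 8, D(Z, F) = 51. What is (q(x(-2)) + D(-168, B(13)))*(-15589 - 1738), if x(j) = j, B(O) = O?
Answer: -22975602/25 ≈ -9.1902e+5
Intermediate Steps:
Q(u, J) = 8 + J + u (Q(u, J) = (J + u) + 8 = 8 + J + u)
S = 1/25 (S = 1/(8 + 10 + 7) = 1/25 ≈ 0.040000)
q(o) = 1/25 - o
(q(x(-2)) + D(-168, B(13)))*(-15589 - 1738) = ((1/25 - 1*(-2)) + 51)*(-15589 - 1738) = ((1/25 + 2) + 51)*(-17327) = (51/25 + 51)*(-17327) = (1326/25)*(-17327) = -22975602/25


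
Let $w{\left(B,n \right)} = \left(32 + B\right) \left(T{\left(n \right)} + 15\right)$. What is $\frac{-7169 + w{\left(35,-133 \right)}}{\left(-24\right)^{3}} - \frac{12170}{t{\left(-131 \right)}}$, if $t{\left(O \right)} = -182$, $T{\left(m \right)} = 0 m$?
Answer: $\frac{21169991}{314496} \approx 67.314$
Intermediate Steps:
$T{\left(m \right)} = 0$
$w{\left(B,n \right)} = 480 + 15 B$ ($w{\left(B,n \right)} = \left(32 + B\right) \left(0 + 15\right) = \left(32 + B\right) 15 = 480 + 15 B$)
$\frac{-7169 + w{\left(35,-133 \right)}}{\left(-24\right)^{3}} - \frac{12170}{t{\left(-131 \right)}} = \frac{-7169 + \left(480 + 15 \cdot 35\right)}{\left(-24\right)^{3}} - \frac{12170}{-182} = \frac{-7169 + \left(480 + 525\right)}{-13824} - - \frac{6085}{91} = \left(-7169 + 1005\right) \left(- \frac{1}{13824}\right) + \frac{6085}{91} = \left(-6164\right) \left(- \frac{1}{13824}\right) + \frac{6085}{91} = \frac{1541}{3456} + \frac{6085}{91} = \frac{21169991}{314496}$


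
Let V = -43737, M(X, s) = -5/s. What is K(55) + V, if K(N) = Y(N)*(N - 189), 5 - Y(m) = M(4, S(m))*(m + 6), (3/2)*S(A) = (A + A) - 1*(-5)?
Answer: -1033622/23 ≈ -44940.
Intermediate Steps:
S(A) = 10/3 + 4*A/3 (S(A) = 2*((A + A) - 1*(-5))/3 = 2*(2*A + 5)/3 = 2*(5 + 2*A)/3 = 10/3 + 4*A/3)
Y(m) = 5 + 5*(6 + m)/(10/3 + 4*m/3) (Y(m) = 5 - (-5/(10/3 + 4*m/3))*(m + 6) = 5 - (-5/(10/3 + 4*m/3))*(6 + m) = 5 - (-5)*(6 + m)/(10/3 + 4*m/3) = 5 + 5*(6 + m)/(10/3 + 4*m/3))
K(N) = 35*(-189 + N)*(4 + N)/(2*(5 + 2*N)) (K(N) = (35*(4 + N)/(2*(5 + 2*N)))*(N - 189) = (35*(4 + N)/(2*(5 + 2*N)))*(-189 + N) = 35*(-189 + N)*(4 + N)/(2*(5 + 2*N)))
K(55) + V = 35*(-756 + 55² - 185*55)/(2*(5 + 2*55)) - 43737 = 35*(-756 + 3025 - 10175)/(2*(5 + 110)) - 43737 = (35/2)*(-7906)/115 - 43737 = (35/2)*(1/115)*(-7906) - 43737 = -27671/23 - 43737 = -1033622/23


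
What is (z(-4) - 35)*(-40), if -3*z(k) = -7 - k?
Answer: 1360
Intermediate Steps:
z(k) = 7/3 + k/3 (z(k) = -(-7 - k)/3 = 7/3 + k/3)
(z(-4) - 35)*(-40) = ((7/3 + (⅓)*(-4)) - 35)*(-40) = ((7/3 - 4/3) - 35)*(-40) = (1 - 35)*(-40) = -34*(-40) = 1360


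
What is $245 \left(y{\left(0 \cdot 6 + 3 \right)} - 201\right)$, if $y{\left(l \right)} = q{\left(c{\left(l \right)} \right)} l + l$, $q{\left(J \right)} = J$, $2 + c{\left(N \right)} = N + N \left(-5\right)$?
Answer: $-58800$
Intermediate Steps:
$c{\left(N \right)} = -2 - 4 N$ ($c{\left(N \right)} = -2 + \left(N + N \left(-5\right)\right) = -2 + \left(N - 5 N\right) = -2 - 4 N$)
$y{\left(l \right)} = l + l \left(-2 - 4 l\right)$ ($y{\left(l \right)} = \left(-2 - 4 l\right) l + l = l \left(-2 - 4 l\right) + l = l + l \left(-2 - 4 l\right)$)
$245 \left(y{\left(0 \cdot 6 + 3 \right)} - 201\right) = 245 \left(- \left(0 \cdot 6 + 3\right) \left(1 + 4 \left(0 \cdot 6 + 3\right)\right) - 201\right) = 245 \left(- \left(0 + 3\right) \left(1 + 4 \left(0 + 3\right)\right) - 201\right) = 245 \left(\left(-1\right) 3 \left(1 + 4 \cdot 3\right) - 201\right) = 245 \left(\left(-1\right) 3 \left(1 + 12\right) - 201\right) = 245 \left(\left(-1\right) 3 \cdot 13 - 201\right) = 245 \left(-39 - 201\right) = 245 \left(-240\right) = -58800$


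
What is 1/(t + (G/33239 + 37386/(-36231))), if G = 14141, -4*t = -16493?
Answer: 1605709612/6619768383435 ≈ 0.00024256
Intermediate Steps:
t = 16493/4 (t = -¼*(-16493) = 16493/4 ≈ 4123.3)
1/(t + (G/33239 + 37386/(-36231))) = 1/(16493/4 + (14141/33239 + 37386/(-36231))) = 1/(16493/4 + (14141*(1/33239) + 37386*(-1/36231))) = 1/(16493/4 + (14141/33239 - 12462/12077)) = 1/(16493/4 - 243443561/401427403) = 1/(6619768383435/1605709612) = 1605709612/6619768383435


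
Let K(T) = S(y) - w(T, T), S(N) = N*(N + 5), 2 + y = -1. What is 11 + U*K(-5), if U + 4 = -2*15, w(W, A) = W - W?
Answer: 215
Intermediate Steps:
w(W, A) = 0
y = -3 (y = -2 - 1 = -3)
S(N) = N*(5 + N)
U = -34 (U = -4 - 2*15 = -4 - 30 = -34)
K(T) = -6 (K(T) = -3*(5 - 3) - 1*0 = -3*2 + 0 = -6 + 0 = -6)
11 + U*K(-5) = 11 - 34*(-6) = 11 + 204 = 215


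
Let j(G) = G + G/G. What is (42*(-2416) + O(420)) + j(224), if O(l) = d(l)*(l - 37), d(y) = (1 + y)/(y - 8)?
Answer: -41552521/412 ≈ -1.0086e+5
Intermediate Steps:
d(y) = (1 + y)/(-8 + y)
j(G) = 1 + G (j(G) = G + 1 = 1 + G)
O(l) = (1 + l)*(-37 + l)/(-8 + l) (O(l) = ((1 + l)/(-8 + l))*(l - 37) = ((1 + l)/(-8 + l))*(-37 + l) = (1 + l)*(-37 + l)/(-8 + l))
(42*(-2416) + O(420)) + j(224) = (42*(-2416) + (1 + 420)*(-37 + 420)/(-8 + 420)) + (1 + 224) = (-101472 + 421*383/412) + 225 = (-101472 + (1/412)*421*383) + 225 = (-101472 + 161243/412) + 225 = -41645221/412 + 225 = -41552521/412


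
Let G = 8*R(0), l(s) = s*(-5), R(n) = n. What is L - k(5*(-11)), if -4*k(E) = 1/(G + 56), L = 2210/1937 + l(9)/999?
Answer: 4076539/3704736 ≈ 1.1004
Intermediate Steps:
l(s) = -5*s
G = 0 (G = 8*0 = 0)
L = 18125/16539 (L = 2210/1937 - 5*9/999 = 2210*(1/1937) - 45*1/999 = 170/149 - 5/111 = 18125/16539 ≈ 1.0959)
k(E) = -1/224 (k(E) = -1/(4*(0 + 56)) = -¼/56 = -¼*1/56 = -1/224)
L - k(5*(-11)) = 18125/16539 - 1*(-1/224) = 18125/16539 + 1/224 = 4076539/3704736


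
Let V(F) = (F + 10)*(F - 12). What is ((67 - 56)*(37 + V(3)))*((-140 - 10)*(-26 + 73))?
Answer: 6204000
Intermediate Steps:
V(F) = (-12 + F)*(10 + F) (V(F) = (10 + F)*(-12 + F) = (-12 + F)*(10 + F))
((67 - 56)*(37 + V(3)))*((-140 - 10)*(-26 + 73)) = ((67 - 56)*(37 + (-120 + 3² - 2*3)))*((-140 - 10)*(-26 + 73)) = (11*(37 + (-120 + 9 - 6)))*(-150*47) = (11*(37 - 117))*(-7050) = (11*(-80))*(-7050) = -880*(-7050) = 6204000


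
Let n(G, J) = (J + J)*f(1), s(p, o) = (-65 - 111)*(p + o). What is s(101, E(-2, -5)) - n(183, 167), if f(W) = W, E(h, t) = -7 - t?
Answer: -17758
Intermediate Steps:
s(p, o) = -176*o - 176*p (s(p, o) = -176*(o + p) = -176*o - 176*p)
n(G, J) = 2*J (n(G, J) = (J + J)*1 = (2*J)*1 = 2*J)
s(101, E(-2, -5)) - n(183, 167) = (-176*(-7 - 1*(-5)) - 176*101) - 2*167 = (-176*(-7 + 5) - 17776) - 1*334 = (-176*(-2) - 17776) - 334 = (352 - 17776) - 334 = -17424 - 334 = -17758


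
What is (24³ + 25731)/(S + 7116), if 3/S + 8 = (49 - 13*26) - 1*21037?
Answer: 281288790/50604247 ≈ 5.5586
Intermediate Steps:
S = -3/21334 (S = 3/(-8 + ((49 - 13*26) - 1*21037)) = 3/(-8 + ((49 - 338) - 21037)) = 3/(-8 + (-289 - 21037)) = 3/(-8 - 21326) = 3/(-21334) = 3*(-1/21334) = -3/21334 ≈ -0.00014062)
(24³ + 25731)/(S + 7116) = (24³ + 25731)/(-3/21334 + 7116) = (13824 + 25731)/(151812741/21334) = 39555*(21334/151812741) = 281288790/50604247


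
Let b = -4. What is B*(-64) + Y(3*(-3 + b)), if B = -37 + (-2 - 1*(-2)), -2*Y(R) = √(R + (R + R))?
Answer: 2368 - 3*I*√7/2 ≈ 2368.0 - 3.9686*I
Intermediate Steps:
Y(R) = -√3*√R/2 (Y(R) = -√(R + (R + R))/2 = -√(R + 2*R)/2 = -√3*√R/2)
B = -37 (B = -37 + (-2 + 2) = -37 + 0 = -37)
B*(-64) + Y(3*(-3 + b)) = -37*(-64) - √3*√(3*(-3 - 4))/2 = 2368 - √3*√(3*(-7))/2 = 2368 - √3*√(-21)/2 = 2368 - √3*I*√21/2 = 2368 - 3*I*√7/2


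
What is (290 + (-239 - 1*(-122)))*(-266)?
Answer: -46018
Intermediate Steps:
(290 + (-239 - 1*(-122)))*(-266) = (290 + (-239 + 122))*(-266) = (290 - 117)*(-266) = 173*(-266) = -46018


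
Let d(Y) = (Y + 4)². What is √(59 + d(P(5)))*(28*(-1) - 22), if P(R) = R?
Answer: -100*√35 ≈ -591.61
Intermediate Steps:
d(Y) = (4 + Y)²
√(59 + d(P(5)))*(28*(-1) - 22) = √(59 + (4 + 5)²)*(28*(-1) - 22) = √(59 + 9²)*(-28 - 22) = √(59 + 81)*(-50) = √140*(-50) = (2*√35)*(-50) = -100*√35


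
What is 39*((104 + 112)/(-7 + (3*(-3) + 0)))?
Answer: -1053/2 ≈ -526.50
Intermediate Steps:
39*((104 + 112)/(-7 + (3*(-3) + 0))) = 39*(216/(-7 + (-9 + 0))) = 39*(216/(-7 - 9)) = 39*(216/(-16)) = 39*(216*(-1/16)) = 39*(-27/2) = -1053/2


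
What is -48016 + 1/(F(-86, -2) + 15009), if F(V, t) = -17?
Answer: -719855871/14992 ≈ -48016.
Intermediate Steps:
-48016 + 1/(F(-86, -2) + 15009) = -48016 + 1/(-17 + 15009) = -48016 + 1/14992 = -719855871/14992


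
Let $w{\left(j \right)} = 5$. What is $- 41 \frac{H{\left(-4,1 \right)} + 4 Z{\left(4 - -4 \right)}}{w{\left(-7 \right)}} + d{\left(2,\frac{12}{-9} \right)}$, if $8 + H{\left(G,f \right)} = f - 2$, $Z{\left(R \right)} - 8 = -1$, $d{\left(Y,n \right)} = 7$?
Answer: $- \frac{744}{5} \approx -148.8$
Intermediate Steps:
$Z{\left(R \right)} = 7$ ($Z{\left(R \right)} = 8 - 1 = 7$)
$H{\left(G,f \right)} = -10 + f$ ($H{\left(G,f \right)} = -8 + \left(f - 2\right) = -8 + \left(-2 + f\right) = -10 + f$)
$- 41 \frac{H{\left(-4,1 \right)} + 4 Z{\left(4 - -4 \right)}}{w{\left(-7 \right)}} + d{\left(2,\frac{12}{-9} \right)} = - 41 \frac{\left(-10 + 1\right) + 4 \cdot 7}{5} + 7 = - 41 \left(-9 + 28\right) \frac{1}{5} + 7 = - 41 \cdot 19 \cdot \frac{1}{5} + 7 = \left(-41\right) \frac{19}{5} + 7 = - \frac{779}{5} + 7 = - \frac{744}{5}$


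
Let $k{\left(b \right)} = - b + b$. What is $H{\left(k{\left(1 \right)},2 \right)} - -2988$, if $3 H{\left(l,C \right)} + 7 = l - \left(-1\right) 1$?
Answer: $2986$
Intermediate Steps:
$k{\left(b \right)} = 0$
$H{\left(l,C \right)} = -2 + \frac{l}{3}$ ($H{\left(l,C \right)} = - \frac{7}{3} + \frac{l - \left(-1\right) 1}{3} = - \frac{7}{3} + \frac{l - -1}{3} = - \frac{7}{3} + \frac{l + 1}{3} = - \frac{7}{3} + \frac{1 + l}{3} = - \frac{7}{3} + \left(\frac{1}{3} + \frac{l}{3}\right) = -2 + \frac{l}{3}$)
$H{\left(k{\left(1 \right)},2 \right)} - -2988 = \left(-2 + \frac{1}{3} \cdot 0\right) - -2988 = \left(-2 + 0\right) + 2988 = -2 + 2988 = 2986$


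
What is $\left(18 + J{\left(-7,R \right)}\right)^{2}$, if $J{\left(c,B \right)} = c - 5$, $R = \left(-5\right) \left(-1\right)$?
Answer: $36$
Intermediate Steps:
$R = 5$
$J{\left(c,B \right)} = -5 + c$ ($J{\left(c,B \right)} = c - 5 = -5 + c$)
$\left(18 + J{\left(-7,R \right)}\right)^{2} = \left(18 - 12\right)^{2} = 6^{2} = 36$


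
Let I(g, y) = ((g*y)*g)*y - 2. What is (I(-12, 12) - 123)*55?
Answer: 1133605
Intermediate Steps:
I(g, y) = -2 + g²*y² (I(g, y) = (y*g²)*y - 2 = g²*y² - 2 = -2 + g²*y²)
(I(-12, 12) - 123)*55 = ((-2 + (-12)²*12²) - 123)*55 = ((-2 + 144*144) - 123)*55 = ((-2 + 20736) - 123)*55 = (20734 - 123)*55 = 20611*55 = 1133605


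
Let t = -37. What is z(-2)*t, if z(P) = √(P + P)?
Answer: -74*I ≈ -74.0*I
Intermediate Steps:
z(P) = √2*√P (z(P) = √(2*P) = √2*√P)
z(-2)*t = (√2*√(-2))*(-37) = (√2*(I*√2))*(-37) = (2*I)*(-37) = -74*I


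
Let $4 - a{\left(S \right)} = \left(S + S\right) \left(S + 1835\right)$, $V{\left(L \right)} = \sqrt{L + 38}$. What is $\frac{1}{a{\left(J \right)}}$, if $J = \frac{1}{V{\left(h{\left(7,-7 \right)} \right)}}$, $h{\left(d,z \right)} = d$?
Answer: $- \frac{4005}{303034408} - \frac{247725 \sqrt{5}}{303034408} \approx -0.0018412$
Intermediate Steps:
$V{\left(L \right)} = \sqrt{38 + L}$
$J = \frac{\sqrt{5}}{15}$ ($J = \frac{1}{\sqrt{38 + 7}} = \frac{1}{\sqrt{45}} = \frac{1}{3 \sqrt{5}} = \frac{\sqrt{5}}{15} \approx 0.14907$)
$a{\left(S \right)} = 4 - 2 S \left(1835 + S\right)$ ($a{\left(S \right)} = 4 - \left(S + S\right) \left(S + 1835\right) = 4 - 2 S \left(1835 + S\right)$)
$\frac{1}{a{\left(J \right)}} = \frac{1}{4 - 3670 \frac{\sqrt{5}}{15} - 2 \left(\frac{\sqrt{5}}{15}\right)^{2}} = \frac{1}{4 - \frac{734 \sqrt{5}}{3} - \frac{2}{45}} = \frac{1}{\frac{178}{45} - \frac{734 \sqrt{5}}{3}}$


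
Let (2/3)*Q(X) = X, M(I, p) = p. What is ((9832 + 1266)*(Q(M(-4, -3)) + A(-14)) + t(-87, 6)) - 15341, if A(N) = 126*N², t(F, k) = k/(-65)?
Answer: 17810710184/65 ≈ 2.7401e+8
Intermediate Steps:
t(F, k) = -k/65 (t(F, k) = k*(-1/65) = -k/65)
Q(X) = 3*X/2
((9832 + 1266)*(Q(M(-4, -3)) + A(-14)) + t(-87, 6)) - 15341 = ((9832 + 1266)*((3/2)*(-3) + 126*(-14)²) - 1/65*6) - 15341 = (11098*(-9/2 + 126*196) - 6/65) - 15341 = (11098*(-9/2 + 24696) - 6/65) - 15341 = (11098*(49383/2) - 6/65) - 15341 = (274026267 - 6/65) - 15341 = 17811707349/65 - 15341 = 17810710184/65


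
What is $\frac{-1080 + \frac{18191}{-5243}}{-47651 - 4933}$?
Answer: $\frac{5680631}{275697912} \approx 0.020605$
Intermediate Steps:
$\frac{-1080 + \frac{18191}{-5243}}{-47651 - 4933} = \frac{-1080 + 18191 \left(- \frac{1}{5243}\right)}{-52584} = \left(-1080 - \frac{18191}{5243}\right) \left(- \frac{1}{52584}\right) = \left(- \frac{5680631}{5243}\right) \left(- \frac{1}{52584}\right) = \frac{5680631}{275697912}$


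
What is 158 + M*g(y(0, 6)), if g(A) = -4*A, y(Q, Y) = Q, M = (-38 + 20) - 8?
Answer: 158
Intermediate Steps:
M = -26 (M = -18 - 8 = -26)
158 + M*g(y(0, 6)) = 158 - (-104)*0 = 158 - 26*0 = 158 + 0 = 158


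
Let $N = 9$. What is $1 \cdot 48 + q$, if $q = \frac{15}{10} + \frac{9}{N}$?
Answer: $\frac{101}{2} \approx 50.5$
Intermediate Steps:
$q = \frac{5}{2}$ ($q = \frac{15}{10} + \frac{9}{9} = 15 \cdot \frac{1}{10} + 9 \cdot \frac{1}{9} = \frac{3}{2} + 1 = \frac{5}{2} \approx 2.5$)
$1 \cdot 48 + q = 1 \cdot 48 + \frac{5}{2} = 48 + \frac{5}{2} = \frac{101}{2}$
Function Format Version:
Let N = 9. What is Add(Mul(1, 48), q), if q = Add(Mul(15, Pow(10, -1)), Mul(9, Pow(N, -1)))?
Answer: Rational(101, 2) ≈ 50.500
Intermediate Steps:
q = Rational(5, 2) (q = Add(Mul(15, Pow(10, -1)), Mul(9, Pow(9, -1))) = Add(Mul(15, Rational(1, 10)), Mul(9, Rational(1, 9))) = Add(Rational(3, 2), 1) = Rational(5, 2) ≈ 2.5000)
Add(Mul(1, 48), q) = Add(Mul(1, 48), Rational(5, 2)) = Add(48, Rational(5, 2)) = Rational(101, 2)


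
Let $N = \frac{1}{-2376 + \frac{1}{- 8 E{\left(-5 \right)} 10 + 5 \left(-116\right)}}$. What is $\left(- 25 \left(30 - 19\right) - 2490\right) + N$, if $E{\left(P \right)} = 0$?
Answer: $- \frac{3810394545}{1378081} \approx -2765.0$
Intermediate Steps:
$N = - \frac{580}{1378081}$ ($N = \frac{1}{-2376 + \frac{1}{\left(-8\right) 0 \cdot 10 + 5 \left(-116\right)}} = \frac{1}{-2376 + \frac{1}{0 \cdot 10 - 580}} = \frac{1}{-2376 + \frac{1}{0 - 580}} = \frac{1}{-2376 + \frac{1}{-580}} = \frac{1}{-2376 - \frac{1}{580}} = \frac{1}{- \frac{1378081}{580}} = - \frac{580}{1378081} \approx -0.00042087$)
$\left(- 25 \left(30 - 19\right) - 2490\right) + N = \left(- 25 \left(30 - 19\right) - 2490\right) - \frac{580}{1378081} = \left(\left(-25\right) 11 - 2490\right) - \frac{580}{1378081} = \left(-275 - 2490\right) - \frac{580}{1378081} = -2765 - \frac{580}{1378081} = - \frac{3810394545}{1378081}$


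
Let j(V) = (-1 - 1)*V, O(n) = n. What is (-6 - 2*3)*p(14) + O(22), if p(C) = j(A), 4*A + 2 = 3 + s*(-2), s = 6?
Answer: -44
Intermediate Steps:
A = -11/4 (A = -½ + (3 + 6*(-2))/4 = -½ + (3 - 12)/4 = -½ + (¼)*(-9) = -½ - 9/4 = -11/4 ≈ -2.7500)
j(V) = -2*V
p(C) = 11/2 (p(C) = -2*(-11/4) = 11/2)
(-6 - 2*3)*p(14) + O(22) = (-6 - 2*3)*(11/2) + 22 = (-6 - 6)*(11/2) + 22 = -12*11/2 + 22 = -66 + 22 = -44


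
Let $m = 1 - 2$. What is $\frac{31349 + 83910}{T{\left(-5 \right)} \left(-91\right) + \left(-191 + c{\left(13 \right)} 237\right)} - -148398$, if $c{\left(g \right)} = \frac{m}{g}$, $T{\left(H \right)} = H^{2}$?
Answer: $\frac{4791015043}{32295} \approx 1.4835 \cdot 10^{5}$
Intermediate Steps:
$m = -1$
$c{\left(g \right)} = - \frac{1}{g}$
$\frac{31349 + 83910}{T{\left(-5 \right)} \left(-91\right) + \left(-191 + c{\left(13 \right)} 237\right)} - -148398 = \frac{31349 + 83910}{\left(-5\right)^{2} \left(-91\right) - \left(191 - - \frac{1}{13} \cdot 237\right)} - -148398 = \frac{115259}{25 \left(-91\right) - \left(191 - \left(-1\right) \frac{1}{13} \cdot 237\right)} + 148398 = \frac{115259}{-2275 - \frac{2720}{13}} + 148398 = \frac{115259}{- \frac{32295}{13}} + 148398 = 115259 \left(- \frac{13}{32295}\right) + 148398 = - \frac{1498367}{32295} + 148398 = \frac{4791015043}{32295}$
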